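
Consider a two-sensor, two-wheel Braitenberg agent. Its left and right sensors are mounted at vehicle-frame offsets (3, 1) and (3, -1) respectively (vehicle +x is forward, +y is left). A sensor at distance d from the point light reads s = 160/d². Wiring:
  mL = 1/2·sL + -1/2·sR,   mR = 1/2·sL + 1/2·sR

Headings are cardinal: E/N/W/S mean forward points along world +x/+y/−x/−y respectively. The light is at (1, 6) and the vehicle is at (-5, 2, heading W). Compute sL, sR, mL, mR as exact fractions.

left sensor world pos  = (-8, 1); dL² = 106
right sensor world pos = (-8, 3); dR² = 90
sL = 160/106 = 80/53
sR = 160/90 = 16/9
mL = 1/2·sL + -1/2·sR = -64/477
mR = 1/2·sL + 1/2·sR = 784/477

80/53 16/9 -64/477 784/477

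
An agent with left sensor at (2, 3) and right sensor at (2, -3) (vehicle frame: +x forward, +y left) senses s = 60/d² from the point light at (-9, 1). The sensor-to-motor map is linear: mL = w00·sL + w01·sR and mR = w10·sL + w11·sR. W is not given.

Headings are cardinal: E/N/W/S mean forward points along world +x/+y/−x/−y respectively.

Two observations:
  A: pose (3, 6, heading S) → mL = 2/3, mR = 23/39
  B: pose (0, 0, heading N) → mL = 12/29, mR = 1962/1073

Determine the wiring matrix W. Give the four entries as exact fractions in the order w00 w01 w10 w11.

0 1 1 1/2

obs A: pose=(3,6,S) → sL=10/39, sR=2/3, mL=2/3, mR=23/39
obs B: pose=(0,0,N) → sL=60/37, sR=12/29, mL=12/29, mR=1962/1073
sensor matrix S = [[10/39, 2/3], [60/37, 12/29]]; det S = -13600/13949
solve [mL_A; mL_B] = S·[w00; w01] and [mR_A; mR_B] = S·[w10; w11]:
  w00 = 0, w01 = 1, w10 = 1, w11 = 1/2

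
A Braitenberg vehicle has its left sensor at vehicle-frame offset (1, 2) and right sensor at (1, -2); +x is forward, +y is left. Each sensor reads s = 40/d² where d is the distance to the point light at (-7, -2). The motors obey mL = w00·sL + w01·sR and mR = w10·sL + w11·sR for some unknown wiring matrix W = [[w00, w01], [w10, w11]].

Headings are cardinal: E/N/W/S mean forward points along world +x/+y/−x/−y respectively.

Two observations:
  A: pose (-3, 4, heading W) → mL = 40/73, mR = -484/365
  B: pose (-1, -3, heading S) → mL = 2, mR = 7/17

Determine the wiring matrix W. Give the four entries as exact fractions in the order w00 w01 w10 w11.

0 1 -1 1/2

obs A: pose=(-3,4,W) → sL=8/5, sR=40/73, mL=40/73, mR=-484/365
obs B: pose=(-1,-3,S) → sL=10/17, sR=2, mL=2, mR=7/17
sensor matrix S = [[8/5, 40/73], [10/17, 2]]; det S = 17856/6205
solve [mL_A; mL_B] = S·[w00; w01] and [mR_A; mR_B] = S·[w10; w11]:
  w00 = 0, w01 = 1, w10 = -1, w11 = 1/2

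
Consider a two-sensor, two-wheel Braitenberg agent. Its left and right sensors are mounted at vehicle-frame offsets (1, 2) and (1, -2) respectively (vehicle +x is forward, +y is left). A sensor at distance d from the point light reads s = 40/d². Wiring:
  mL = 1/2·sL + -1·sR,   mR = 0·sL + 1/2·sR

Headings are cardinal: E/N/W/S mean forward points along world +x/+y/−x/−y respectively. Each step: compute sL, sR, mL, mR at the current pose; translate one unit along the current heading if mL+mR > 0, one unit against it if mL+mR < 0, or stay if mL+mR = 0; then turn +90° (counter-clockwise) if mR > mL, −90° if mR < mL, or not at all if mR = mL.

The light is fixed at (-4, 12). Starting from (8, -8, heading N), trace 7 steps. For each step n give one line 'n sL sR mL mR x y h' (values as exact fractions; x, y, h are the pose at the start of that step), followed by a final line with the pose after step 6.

0 40/461 40/557 -7300/256777 20/557 8 -8 N
1 20/281 4/41 -714/11521 2/41 8 -7 W
2 8/125 40/521 -2916/65125 20/521 9 -7 S
3 10/113 10/149 -385/16837 5/149 9 -6 E
4 40/433 8/109 -1284/47197 4/109 10 -6 N
5 4/53 20/197 -666/10441 10/197 10 -5 W
6 40/613 40/493 -14660/302209 20/493 11 -5 S
final 11 -4 E

n=0: pose=(8,-8,N); sL=40/461, sR=40/557; mL=-7300/256777, mR=20/557; mL+mR=1920/256777 → advance +1; mR−mL=16520/256777 → turn +1·90°
n=1: pose=(8,-7,W); sL=20/281, sR=4/41; mL=-714/11521, mR=2/41; mL+mR=-152/11521 → advance -1; mR−mL=1276/11521 → turn +1·90°
n=2: pose=(9,-7,S); sL=8/125, sR=40/521; mL=-2916/65125, mR=20/521; mL+mR=-416/65125 → advance -1; mR−mL=5416/65125 → turn +1·90°
n=3: pose=(9,-6,E); sL=10/113, sR=10/149; mL=-385/16837, mR=5/149; mL+mR=180/16837 → advance +1; mR−mL=950/16837 → turn +1·90°
n=4: pose=(10,-6,N); sL=40/433, sR=8/109; mL=-1284/47197, mR=4/109; mL+mR=448/47197 → advance +1; mR−mL=3016/47197 → turn +1·90°
n=5: pose=(10,-5,W); sL=4/53, sR=20/197; mL=-666/10441, mR=10/197; mL+mR=-136/10441 → advance -1; mR−mL=1196/10441 → turn +1·90°
n=6: pose=(11,-5,S); sL=40/613, sR=40/493; mL=-14660/302209, mR=20/493; mL+mR=-2400/302209 → advance -1; mR−mL=26920/302209 → turn +1·90°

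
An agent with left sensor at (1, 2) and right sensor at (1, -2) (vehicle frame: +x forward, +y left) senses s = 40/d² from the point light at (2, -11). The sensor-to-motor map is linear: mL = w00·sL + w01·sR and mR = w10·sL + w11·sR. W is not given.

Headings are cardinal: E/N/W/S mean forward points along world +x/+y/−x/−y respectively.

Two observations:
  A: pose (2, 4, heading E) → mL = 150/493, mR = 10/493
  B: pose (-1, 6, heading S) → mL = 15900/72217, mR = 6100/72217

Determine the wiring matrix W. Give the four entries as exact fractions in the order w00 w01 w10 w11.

obs A: pose=(2,4,E) → sL=4/29, sR=4/17, mL=150/493, mR=10/493
obs B: pose=(-1,6,S) → sL=40/257, sR=40/281, mL=15900/72217, mR=6100/72217
sensor matrix S = [[4/29, 4/17], [40/257, 40/281]]; det S = -604800/35602981
solve [mL_A; mL_B] = S·[w00; w01] and [mR_A; mR_B] = S·[w10; w11]:
  w00 = 1/2, w01 = 1, w10 = 1, w11 = -1/2

1/2 1 1 -1/2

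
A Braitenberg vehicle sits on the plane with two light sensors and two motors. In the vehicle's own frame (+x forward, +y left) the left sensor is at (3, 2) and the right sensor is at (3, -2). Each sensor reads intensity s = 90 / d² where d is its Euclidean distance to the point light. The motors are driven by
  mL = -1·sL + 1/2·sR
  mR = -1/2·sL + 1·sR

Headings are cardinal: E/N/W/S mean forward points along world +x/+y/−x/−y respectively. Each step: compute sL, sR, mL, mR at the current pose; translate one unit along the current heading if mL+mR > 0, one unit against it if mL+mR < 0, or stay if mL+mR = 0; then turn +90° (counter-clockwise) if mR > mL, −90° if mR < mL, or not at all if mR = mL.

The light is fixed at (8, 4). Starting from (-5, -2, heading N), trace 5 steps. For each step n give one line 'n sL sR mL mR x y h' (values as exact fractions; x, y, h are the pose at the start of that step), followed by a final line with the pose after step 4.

0 5/13 9/13 -1/26 1/2 -5 -2 N
1 18/61 18/53 -405/3233 621/3233 -5 -1 W
2 45/104 9/32 -243/832 27/416 -6 -1 S
3 18/25 90/157 -1701/3925 837/3925 -6 0 E
4 9/29 9/17 -45/986 369/986 -7 0 N
final -7 1 W

n=0: pose=(-5,-2,N); sL=5/13, sR=9/13; mL=-1/26, mR=1/2; mL+mR=6/13 → advance +1; mR−mL=7/13 → turn +1·90°
n=1: pose=(-5,-1,W); sL=18/61, sR=18/53; mL=-405/3233, mR=621/3233; mL+mR=216/3233 → advance +1; mR−mL=1026/3233 → turn +1·90°
n=2: pose=(-6,-1,S); sL=45/104, sR=9/32; mL=-243/832, mR=27/416; mL+mR=-189/832 → advance -1; mR−mL=297/832 → turn +1·90°
n=3: pose=(-6,0,E); sL=18/25, sR=90/157; mL=-1701/3925, mR=837/3925; mL+mR=-864/3925 → advance -1; mR−mL=2538/3925 → turn +1·90°
n=4: pose=(-7,0,N); sL=9/29, sR=9/17; mL=-45/986, mR=369/986; mL+mR=162/493 → advance +1; mR−mL=207/493 → turn +1·90°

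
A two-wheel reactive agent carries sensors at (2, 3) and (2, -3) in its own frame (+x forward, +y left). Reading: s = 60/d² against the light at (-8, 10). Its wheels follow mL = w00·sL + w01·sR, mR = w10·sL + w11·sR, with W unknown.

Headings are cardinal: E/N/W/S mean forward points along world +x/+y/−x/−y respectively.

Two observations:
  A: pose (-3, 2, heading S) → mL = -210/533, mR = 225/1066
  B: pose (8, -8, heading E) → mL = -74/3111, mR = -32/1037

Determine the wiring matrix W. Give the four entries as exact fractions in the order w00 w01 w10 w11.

1/2 -1 -1 1

obs A: pose=(-3,2,S) → sL=15/41, sR=15/26, mL=-210/533, mR=225/1066
obs B: pose=(8,-8,E) → sL=20/183, sR=4/51, mL=-74/3111, mR=-32/1037
sensor matrix S = [[15/41, 15/26], [20/183, 4/51]]; det S = -18990/552721
solve [mL_A; mL_B] = S·[w00; w01] and [mR_A; mR_B] = S·[w10; w11]:
  w00 = 1/2, w01 = -1, w10 = -1, w11 = 1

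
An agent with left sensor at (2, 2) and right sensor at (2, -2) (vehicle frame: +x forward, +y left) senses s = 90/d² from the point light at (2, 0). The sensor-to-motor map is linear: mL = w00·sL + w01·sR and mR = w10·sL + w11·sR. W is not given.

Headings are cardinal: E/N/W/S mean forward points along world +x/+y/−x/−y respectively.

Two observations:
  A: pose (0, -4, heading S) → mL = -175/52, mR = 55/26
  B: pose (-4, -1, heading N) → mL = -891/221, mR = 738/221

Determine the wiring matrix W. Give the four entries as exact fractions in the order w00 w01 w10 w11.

obs A: pose=(0,-4,S) → sL=5/2, sR=45/26, mL=-175/52, mR=55/26
obs B: pose=(-4,-1,N) → sL=18/13, sR=90/17, mL=-891/221, mR=738/221
sensor matrix S = [[5/2, 45/26], [18/13, 90/17]]; det S = 31140/2873
solve [mL_A; mL_B] = S·[w00; w01] and [mR_A; mR_B] = S·[w10; w11]:
  w00 = -1, w01 = -1/2, w10 = 1/2, w11 = 1/2

-1 -1/2 1/2 1/2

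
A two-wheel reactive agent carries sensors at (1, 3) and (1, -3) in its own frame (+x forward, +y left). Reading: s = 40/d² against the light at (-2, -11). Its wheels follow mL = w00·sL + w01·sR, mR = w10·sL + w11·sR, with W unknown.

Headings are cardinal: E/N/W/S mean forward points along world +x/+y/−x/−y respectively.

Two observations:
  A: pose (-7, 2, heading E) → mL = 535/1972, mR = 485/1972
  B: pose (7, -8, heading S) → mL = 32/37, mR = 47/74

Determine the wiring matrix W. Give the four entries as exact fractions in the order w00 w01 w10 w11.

obs A: pose=(-7,2,E) → sL=5/34, sR=10/29, mL=535/1972, mR=485/1972
obs B: pose=(7,-8,S) → sL=10/37, sR=1, mL=32/37, mR=47/74
sensor matrix S = [[5/34, 10/29], [10/37, 1]]; det S = 1965/36482
solve [mL_A; mL_B] = S·[w00; w01] and [mR_A; mR_B] = S·[w10; w11]:
  w00 = -1/2, w01 = 1, w10 = 1/2, w11 = 1/2

-1/2 1 1/2 1/2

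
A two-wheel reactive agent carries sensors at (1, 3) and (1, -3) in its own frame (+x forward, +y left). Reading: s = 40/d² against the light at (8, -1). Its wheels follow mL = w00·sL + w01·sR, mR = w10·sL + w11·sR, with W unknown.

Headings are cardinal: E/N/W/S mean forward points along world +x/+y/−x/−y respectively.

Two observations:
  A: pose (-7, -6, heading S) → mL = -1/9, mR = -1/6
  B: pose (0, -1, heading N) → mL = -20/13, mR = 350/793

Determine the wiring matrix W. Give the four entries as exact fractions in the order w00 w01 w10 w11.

obs A: pose=(-7,-6,S) → sL=2/9, sR=1/9, mL=-1/9, mR=-1/6
obs B: pose=(0,-1,N) → sL=20/61, sR=20/13, mL=-20/13, mR=350/793
sensor matrix S = [[2/9, 1/9], [20/61, 20/13]]; det S = 2180/7137
solve [mL_A; mL_B] = S·[w00; w01] and [mR_A; mR_B] = S·[w10; w11]:
  w00 = 0, w01 = -1, w10 = -1, w11 = 1/2

0 -1 -1 1/2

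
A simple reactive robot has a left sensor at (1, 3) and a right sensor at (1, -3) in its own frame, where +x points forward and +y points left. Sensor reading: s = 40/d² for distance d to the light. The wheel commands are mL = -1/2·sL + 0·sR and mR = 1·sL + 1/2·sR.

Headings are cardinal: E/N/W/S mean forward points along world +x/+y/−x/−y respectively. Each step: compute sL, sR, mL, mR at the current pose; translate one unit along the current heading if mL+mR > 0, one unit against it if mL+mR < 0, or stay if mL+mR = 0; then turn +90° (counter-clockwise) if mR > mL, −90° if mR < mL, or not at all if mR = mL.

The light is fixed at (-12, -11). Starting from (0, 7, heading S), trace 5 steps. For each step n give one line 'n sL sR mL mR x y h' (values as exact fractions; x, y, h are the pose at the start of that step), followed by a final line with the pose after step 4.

n=0: pose=(0,7,S); sL=20/257, sR=4/37; mL=-10/257, mR=1254/9509; mL+mR=884/9509 → advance +1; mR−mL=1624/9509 → turn +1·90°
n=1: pose=(0,6,E); sL=40/569, sR=8/73; mL=-20/569, mR=5196/41537; mL+mR=3736/41537 → advance +1; mR−mL=6656/41537 → turn +1·90°
n=2: pose=(1,6,N); sL=5/53, sR=2/29; mL=-5/106, mR=198/1537; mL+mR=251/3074 → advance +1; mR−mL=541/3074 → turn +1·90°
n=3: pose=(1,7,W); sL=40/369, sR=8/117; mL=-20/369, mR=76/533; mL+mR=424/4797 → advance +1; mR−mL=944/4797 → turn +1·90°
n=4: pose=(0,7,S); sL=20/257, sR=4/37; mL=-10/257, mR=1254/9509; mL+mR=884/9509 → advance +1; mR−mL=1624/9509 → turn +1·90°

0 20/257 4/37 -10/257 1254/9509 0 7 S
1 40/569 8/73 -20/569 5196/41537 0 6 E
2 5/53 2/29 -5/106 198/1537 1 6 N
3 40/369 8/117 -20/369 76/533 1 7 W
4 20/257 4/37 -10/257 1254/9509 0 7 S
final 0 6 E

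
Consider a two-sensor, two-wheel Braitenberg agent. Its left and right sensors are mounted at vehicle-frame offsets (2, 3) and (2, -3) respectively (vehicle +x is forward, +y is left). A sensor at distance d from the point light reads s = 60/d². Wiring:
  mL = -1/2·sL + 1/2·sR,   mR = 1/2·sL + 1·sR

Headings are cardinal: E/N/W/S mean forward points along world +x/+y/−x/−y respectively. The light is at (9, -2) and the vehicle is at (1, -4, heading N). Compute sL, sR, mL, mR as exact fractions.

left sensor world pos  = (-2, -2); dL² = 121
right sensor world pos = (4, -2); dR² = 25
sL = 60/121 = 60/121
sR = 60/25 = 12/5
mL = -1/2·sL + 1/2·sR = 576/605
mR = 1/2·sL + 1·sR = 1602/605

60/121 12/5 576/605 1602/605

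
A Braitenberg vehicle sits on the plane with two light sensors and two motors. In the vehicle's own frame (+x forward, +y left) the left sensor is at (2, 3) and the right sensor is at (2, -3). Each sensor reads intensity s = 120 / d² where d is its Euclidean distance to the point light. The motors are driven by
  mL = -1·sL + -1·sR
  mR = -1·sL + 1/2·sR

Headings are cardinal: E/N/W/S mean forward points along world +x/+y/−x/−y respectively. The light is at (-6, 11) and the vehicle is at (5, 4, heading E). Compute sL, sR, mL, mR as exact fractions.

24/37 120/269 -10896/9953 -4236/9953

left sensor world pos  = (7, 7); dL² = 185
right sensor world pos = (7, 1); dR² = 269
sL = 120/185 = 24/37
sR = 120/269 = 120/269
mL = -1·sL + -1·sR = -10896/9953
mR = -1·sL + 1/2·sR = -4236/9953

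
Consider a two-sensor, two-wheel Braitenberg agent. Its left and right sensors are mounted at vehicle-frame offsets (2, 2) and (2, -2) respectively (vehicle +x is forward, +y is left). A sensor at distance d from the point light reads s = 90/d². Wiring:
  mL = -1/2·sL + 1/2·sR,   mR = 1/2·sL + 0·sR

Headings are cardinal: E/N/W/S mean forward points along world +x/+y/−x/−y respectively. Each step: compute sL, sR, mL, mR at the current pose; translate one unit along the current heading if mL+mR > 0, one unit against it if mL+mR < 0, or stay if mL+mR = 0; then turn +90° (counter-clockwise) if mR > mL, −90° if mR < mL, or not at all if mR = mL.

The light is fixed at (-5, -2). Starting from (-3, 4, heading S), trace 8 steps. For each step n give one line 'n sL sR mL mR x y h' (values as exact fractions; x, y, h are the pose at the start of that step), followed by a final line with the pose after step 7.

n=0: pose=(-3,4,S); sL=45/16, sR=45/8; mL=45/32, mR=45/32; mL+mR=45/16 → advance +1; mR−mL=0 → turn +0·90°
n=1: pose=(-3,3,S); sL=18/5, sR=10; mL=16/5, mR=9/5; mL+mR=5 → advance +1; mR−mL=-7/5 → turn -1·90°
n=2: pose=(-3,2,W); sL=45/2, sR=5/2; mL=-10, mR=45/4; mL+mR=5/4 → advance +1; mR−mL=85/4 → turn +1·90°
n=3: pose=(-4,2,S); sL=90/13, sR=18; mL=72/13, mR=45/13; mL+mR=9 → advance +1; mR−mL=-27/13 → turn -1·90°
n=4: pose=(-4,1,W); sL=45, sR=45/13; mL=-270/13, mR=45/2; mL+mR=45/26 → advance +1; mR−mL=1125/26 → turn +1·90°
n=5: pose=(-5,1,S); sL=18, sR=18; mL=0, mR=9; mL+mR=9 → advance +1; mR−mL=9 → turn +1·90°
n=6: pose=(-5,0,E); sL=9/2, sR=45/2; mL=9, mR=9/4; mL+mR=45/4 → advance +1; mR−mL=-27/4 → turn -1·90°
n=7: pose=(-4,0,S); sL=10, sR=90; mL=40, mR=5; mL+mR=45 → advance +1; mR−mL=-35 → turn -1·90°

0 45/16 45/8 45/32 45/32 -3 4 S
1 18/5 10 16/5 9/5 -3 3 S
2 45/2 5/2 -10 45/4 -3 2 W
3 90/13 18 72/13 45/13 -4 2 S
4 45 45/13 -270/13 45/2 -4 1 W
5 18 18 0 9 -5 1 S
6 9/2 45/2 9 9/4 -5 0 E
7 10 90 40 5 -4 0 S
final -4 -1 W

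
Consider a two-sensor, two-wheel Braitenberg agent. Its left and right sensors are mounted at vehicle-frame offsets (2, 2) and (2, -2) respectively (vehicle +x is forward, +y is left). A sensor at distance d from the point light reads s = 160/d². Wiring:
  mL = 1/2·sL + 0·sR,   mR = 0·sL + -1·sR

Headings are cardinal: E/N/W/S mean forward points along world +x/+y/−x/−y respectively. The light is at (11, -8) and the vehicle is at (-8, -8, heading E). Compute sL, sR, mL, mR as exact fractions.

160/293 160/293 80/293 -160/293

left sensor world pos  = (-6, -6); dL² = 293
right sensor world pos = (-6, -10); dR² = 293
sL = 160/293 = 160/293
sR = 160/293 = 160/293
mL = 1/2·sL + 0·sR = 80/293
mR = 0·sL + -1·sR = -160/293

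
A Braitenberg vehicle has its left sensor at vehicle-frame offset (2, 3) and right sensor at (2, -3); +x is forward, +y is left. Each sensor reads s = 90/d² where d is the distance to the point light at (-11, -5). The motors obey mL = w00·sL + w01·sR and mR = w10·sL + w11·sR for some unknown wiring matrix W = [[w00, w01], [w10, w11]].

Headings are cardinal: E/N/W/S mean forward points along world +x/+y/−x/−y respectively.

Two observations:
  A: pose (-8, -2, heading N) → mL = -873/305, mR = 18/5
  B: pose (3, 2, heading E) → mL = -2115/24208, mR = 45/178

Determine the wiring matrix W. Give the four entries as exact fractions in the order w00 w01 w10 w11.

-1 1/2 1 0

obs A: pose=(-8,-2,N) → sL=18/5, sR=90/61, mL=-873/305, mR=18/5
obs B: pose=(3,2,E) → sL=45/178, sR=45/136, mL=-2115/24208, mR=45/178
sensor matrix S = [[18/5, 90/61], [45/178, 45/136]]; det S = 302049/369172
solve [mL_A; mL_B] = S·[w00; w01] and [mR_A; mR_B] = S·[w10; w11]:
  w00 = -1, w01 = 1/2, w10 = 1, w11 = 0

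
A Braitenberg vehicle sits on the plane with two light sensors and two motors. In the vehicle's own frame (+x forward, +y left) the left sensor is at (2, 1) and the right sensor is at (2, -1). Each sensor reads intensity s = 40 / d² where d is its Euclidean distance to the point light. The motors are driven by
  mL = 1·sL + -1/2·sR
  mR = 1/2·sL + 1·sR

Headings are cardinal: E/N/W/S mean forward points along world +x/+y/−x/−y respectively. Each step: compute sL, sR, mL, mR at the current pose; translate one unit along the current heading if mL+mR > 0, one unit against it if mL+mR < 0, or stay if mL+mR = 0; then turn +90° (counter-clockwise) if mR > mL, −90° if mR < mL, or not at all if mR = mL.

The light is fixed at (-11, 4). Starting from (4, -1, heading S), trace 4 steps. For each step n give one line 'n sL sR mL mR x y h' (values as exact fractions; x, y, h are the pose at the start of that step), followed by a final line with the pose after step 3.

0 8/61 8/49 148/2989 684/2989 4 -1 S
1 20/157 20/169 1810/26533 4830/26533 4 -2 E
2 40/241 8/61 1476/14701 3148/14701 5 -2 N
3 5/29 10/53 120/1537 845/3074 5 -1 W
final 4 -1 S

n=0: pose=(4,-1,S); sL=8/61, sR=8/49; mL=148/2989, mR=684/2989; mL+mR=832/2989 → advance +1; mR−mL=536/2989 → turn +1·90°
n=1: pose=(4,-2,E); sL=20/157, sR=20/169; mL=1810/26533, mR=4830/26533; mL+mR=6640/26533 → advance +1; mR−mL=3020/26533 → turn +1·90°
n=2: pose=(5,-2,N); sL=40/241, sR=8/61; mL=1476/14701, mR=3148/14701; mL+mR=4624/14701 → advance +1; mR−mL=1672/14701 → turn +1·90°
n=3: pose=(5,-1,W); sL=5/29, sR=10/53; mL=120/1537, mR=845/3074; mL+mR=1085/3074 → advance +1; mR−mL=605/3074 → turn +1·90°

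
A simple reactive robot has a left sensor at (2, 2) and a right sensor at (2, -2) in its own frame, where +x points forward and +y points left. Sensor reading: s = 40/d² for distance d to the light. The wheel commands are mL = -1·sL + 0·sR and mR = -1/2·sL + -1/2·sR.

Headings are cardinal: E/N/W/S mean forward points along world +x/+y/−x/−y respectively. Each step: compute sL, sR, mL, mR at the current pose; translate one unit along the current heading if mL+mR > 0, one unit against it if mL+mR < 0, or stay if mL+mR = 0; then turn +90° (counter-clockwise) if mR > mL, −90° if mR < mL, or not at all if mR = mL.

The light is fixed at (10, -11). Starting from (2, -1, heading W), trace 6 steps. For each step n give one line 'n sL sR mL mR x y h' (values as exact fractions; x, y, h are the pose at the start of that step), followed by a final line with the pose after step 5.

n=0: pose=(2,-1,W); sL=10/41, sR=10/61; mL=-10/41, mR=-510/2501; mL+mR=-1120/2501 → advance -1; mR−mL=100/2501 → turn +1·90°
n=1: pose=(3,-1,S); sL=40/89, sR=8/29; mL=-40/89, mR=-936/2581; mL+mR=-2096/2581 → advance -1; mR−mL=224/2581 → turn +1·90°
n=2: pose=(3,0,E); sL=20/97, sR=20/53; mL=-20/97, mR=-1500/5141; mL+mR=-2560/5141 → advance -1; mR−mL=-440/5141 → turn -1·90°
n=3: pose=(2,0,S); sL=40/117, sR=40/181; mL=-40/117, mR=-5960/21177; mL+mR=-4400/7059 → advance -1; mR−mL=1280/21177 → turn +1·90°
n=4: pose=(2,1,E); sL=5/29, sR=5/17; mL=-5/29, mR=-115/493; mL+mR=-200/493 → advance -1; mR−mL=-30/493 → turn -1·90°
n=5: pose=(1,1,S); sL=40/149, sR=40/221; mL=-40/149, mR=-7400/32929; mL+mR=-16240/32929 → advance -1; mR−mL=1440/32929 → turn +1·90°

0 10/41 10/61 -10/41 -510/2501 2 -1 W
1 40/89 8/29 -40/89 -936/2581 3 -1 S
2 20/97 20/53 -20/97 -1500/5141 3 0 E
3 40/117 40/181 -40/117 -5960/21177 2 0 S
4 5/29 5/17 -5/29 -115/493 2 1 E
5 40/149 40/221 -40/149 -7400/32929 1 1 S
final 1 2 E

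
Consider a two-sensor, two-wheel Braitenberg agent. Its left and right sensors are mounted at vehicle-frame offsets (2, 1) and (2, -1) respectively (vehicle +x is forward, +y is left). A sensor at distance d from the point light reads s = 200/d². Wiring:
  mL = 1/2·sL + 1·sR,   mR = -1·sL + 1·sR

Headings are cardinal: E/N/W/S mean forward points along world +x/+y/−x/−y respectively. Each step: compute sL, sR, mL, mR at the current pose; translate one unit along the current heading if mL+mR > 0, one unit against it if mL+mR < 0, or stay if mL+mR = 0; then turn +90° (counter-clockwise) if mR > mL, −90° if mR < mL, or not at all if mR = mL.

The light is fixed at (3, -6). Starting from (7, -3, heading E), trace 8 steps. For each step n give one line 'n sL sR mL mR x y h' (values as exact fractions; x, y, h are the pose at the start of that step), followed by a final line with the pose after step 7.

n=0: pose=(7,-3,E); sL=50/13, sR=5; mL=90/13, mR=15/13; mL+mR=105/13 → advance +1; mR−mL=-75/13 → turn -1·90°
n=1: pose=(8,-3,S); sL=200/37, sR=200/17; mL=9100/629, mR=4000/629; mL+mR=13100/629 → advance +1; mR−mL=-300/37 → turn -1·90°
n=2: pose=(8,-4,W); sL=20, sR=100/9; mL=190/9, mR=-80/9; mL+mR=110/9 → advance +1; mR−mL=-30 → turn -1·90°
n=3: pose=(7,-4,N); sL=8, sR=200/41; mL=364/41, mR=-128/41; mL+mR=236/41 → advance +1; mR−mL=-12 → turn -1·90°
n=4: pose=(7,-3,E); sL=50/13, sR=5; mL=90/13, mR=15/13; mL+mR=105/13 → advance +1; mR−mL=-75/13 → turn -1·90°
n=5: pose=(8,-3,S); sL=200/37, sR=200/17; mL=9100/629, mR=4000/629; mL+mR=13100/629 → advance +1; mR−mL=-300/37 → turn -1·90°
n=6: pose=(8,-4,W); sL=20, sR=100/9; mL=190/9, mR=-80/9; mL+mR=110/9 → advance +1; mR−mL=-30 → turn -1·90°
n=7: pose=(7,-4,N); sL=8, sR=200/41; mL=364/41, mR=-128/41; mL+mR=236/41 → advance +1; mR−mL=-12 → turn -1·90°

0 50/13 5 90/13 15/13 7 -3 E
1 200/37 200/17 9100/629 4000/629 8 -3 S
2 20 100/9 190/9 -80/9 8 -4 W
3 8 200/41 364/41 -128/41 7 -4 N
4 50/13 5 90/13 15/13 7 -3 E
5 200/37 200/17 9100/629 4000/629 8 -3 S
6 20 100/9 190/9 -80/9 8 -4 W
7 8 200/41 364/41 -128/41 7 -4 N
final 7 -3 E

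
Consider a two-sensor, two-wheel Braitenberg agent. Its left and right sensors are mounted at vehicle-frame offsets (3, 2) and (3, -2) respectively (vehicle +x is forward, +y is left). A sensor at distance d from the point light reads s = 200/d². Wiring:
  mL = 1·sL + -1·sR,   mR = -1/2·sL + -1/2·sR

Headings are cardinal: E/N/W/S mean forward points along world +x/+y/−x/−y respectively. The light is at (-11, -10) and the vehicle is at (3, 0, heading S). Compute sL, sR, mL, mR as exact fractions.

40/61 200/193 -4480/11773 -9960/11773

left sensor world pos  = (5, -3); dL² = 305
right sensor world pos = (1, -3); dR² = 193
sL = 200/305 = 40/61
sR = 200/193 = 200/193
mL = 1·sL + -1·sR = -4480/11773
mR = -1/2·sL + -1/2·sR = -9960/11773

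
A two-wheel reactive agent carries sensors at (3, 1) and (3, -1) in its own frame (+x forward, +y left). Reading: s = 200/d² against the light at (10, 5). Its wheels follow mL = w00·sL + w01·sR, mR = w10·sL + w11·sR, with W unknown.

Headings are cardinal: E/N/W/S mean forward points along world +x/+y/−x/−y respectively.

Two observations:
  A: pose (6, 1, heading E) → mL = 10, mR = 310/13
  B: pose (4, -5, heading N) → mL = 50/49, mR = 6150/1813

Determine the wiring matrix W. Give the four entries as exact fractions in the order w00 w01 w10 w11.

obs A: pose=(6,1,E) → sL=20, sR=100/13, mL=10, mR=310/13
obs B: pose=(4,-5,N) → sL=100/49, sR=100/37, mL=50/49, mR=6150/1813
sensor matrix S = [[20, 100/13], [100/49, 100/37]]; det S = 904000/23569
solve [mL_A; mL_B] = S·[w00; w01] and [mR_A; mR_B] = S·[w10; w11]:
  w00 = 1/2, w01 = 0, w10 = 1, w11 = 1/2

1/2 0 1 1/2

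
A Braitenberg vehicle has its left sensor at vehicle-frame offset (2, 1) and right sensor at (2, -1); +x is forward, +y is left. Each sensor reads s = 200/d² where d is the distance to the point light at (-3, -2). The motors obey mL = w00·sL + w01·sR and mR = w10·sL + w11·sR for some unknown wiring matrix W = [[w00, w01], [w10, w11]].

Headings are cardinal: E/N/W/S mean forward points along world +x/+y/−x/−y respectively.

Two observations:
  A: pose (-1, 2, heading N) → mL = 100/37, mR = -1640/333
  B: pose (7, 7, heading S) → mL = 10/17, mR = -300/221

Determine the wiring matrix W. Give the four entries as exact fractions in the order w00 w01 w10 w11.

1/2 0 -1/2 -1/2

obs A: pose=(-1,2,N) → sL=200/37, sR=40/9, mL=100/37, mR=-1640/333
obs B: pose=(7,7,S) → sL=20/17, sR=20/13, mL=10/17, mR=-300/221
sensor matrix S = [[200/37, 40/9], [20/17, 20/13]]; det S = 227200/73593
solve [mL_A; mL_B] = S·[w00; w01] and [mR_A; mR_B] = S·[w10; w11]:
  w00 = 1/2, w01 = 0, w10 = -1/2, w11 = -1/2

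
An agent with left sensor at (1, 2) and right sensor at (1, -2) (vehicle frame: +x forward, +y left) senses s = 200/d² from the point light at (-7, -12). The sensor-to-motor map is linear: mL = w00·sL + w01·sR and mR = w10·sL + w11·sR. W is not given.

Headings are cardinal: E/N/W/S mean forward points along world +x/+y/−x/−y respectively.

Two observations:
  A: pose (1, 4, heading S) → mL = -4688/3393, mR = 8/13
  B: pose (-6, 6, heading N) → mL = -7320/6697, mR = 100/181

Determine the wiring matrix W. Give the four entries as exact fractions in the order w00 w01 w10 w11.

obs A: pose=(1,4,S) → sL=8/13, sR=200/261, mL=-4688/3393, mR=8/13
obs B: pose=(-6,6,N) → sL=100/181, sR=20/37, mL=-7320/6697, mR=100/181
sensor matrix S = [[8/13, 200/261], [100/181, 20/37]]; det S = -2061440/22722921
solve [mL_A; mL_B] = S·[w00; w01] and [mR_A; mR_B] = S·[w10; w11]:
  w00 = -1, w01 = -1, w10 = 1, w11 = 0

-1 -1 1 0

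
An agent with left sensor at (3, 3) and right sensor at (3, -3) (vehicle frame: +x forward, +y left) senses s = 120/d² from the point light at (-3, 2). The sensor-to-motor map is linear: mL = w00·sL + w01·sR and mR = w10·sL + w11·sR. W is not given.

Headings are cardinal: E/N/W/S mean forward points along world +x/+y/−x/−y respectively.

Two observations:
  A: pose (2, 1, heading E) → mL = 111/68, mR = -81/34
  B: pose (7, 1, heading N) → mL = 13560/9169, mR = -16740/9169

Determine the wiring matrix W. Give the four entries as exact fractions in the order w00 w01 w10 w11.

1/2 1/2 -1/2 -1

obs A: pose=(2,1,E) → sL=30/17, sR=3/2, mL=111/68, mR=-81/34
obs B: pose=(7,1,N) → sL=120/53, sR=120/173, mL=13560/9169, mR=-16740/9169
sensor matrix S = [[30/17, 3/2], [120/53, 120/173]]; det S = -338580/155873
solve [mL_A; mL_B] = S·[w00; w01] and [mR_A; mR_B] = S·[w10; w11]:
  w00 = 1/2, w01 = 1/2, w10 = -1/2, w11 = -1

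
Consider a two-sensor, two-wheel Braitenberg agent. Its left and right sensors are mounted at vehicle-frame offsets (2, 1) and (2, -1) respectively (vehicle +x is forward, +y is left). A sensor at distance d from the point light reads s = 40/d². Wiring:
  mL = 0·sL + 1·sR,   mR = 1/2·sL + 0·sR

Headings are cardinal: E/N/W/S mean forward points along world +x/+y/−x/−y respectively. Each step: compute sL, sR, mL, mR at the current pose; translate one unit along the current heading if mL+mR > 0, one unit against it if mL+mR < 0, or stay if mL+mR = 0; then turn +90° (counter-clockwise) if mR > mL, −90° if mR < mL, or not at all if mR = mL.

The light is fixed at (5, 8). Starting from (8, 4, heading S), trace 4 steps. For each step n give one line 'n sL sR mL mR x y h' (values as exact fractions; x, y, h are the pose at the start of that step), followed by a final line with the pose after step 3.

n=0: pose=(8,4,S); sL=10/13, sR=1; mL=1, mR=5/13; mL+mR=18/13 → advance +1; mR−mL=-8/13 → turn -1·90°
n=1: pose=(8,3,W); sL=40/37, sR=40/17; mL=40/17, mR=20/37; mL+mR=1820/629 → advance +1; mR−mL=-1140/629 → turn -1·90°
n=2: pose=(7,3,N); sL=4, sR=20/9; mL=20/9, mR=2; mL+mR=38/9 → advance +1; mR−mL=-2/9 → turn -1·90°
n=3: pose=(7,4,E); sL=8/5, sR=40/41; mL=40/41, mR=4/5; mL+mR=364/205 → advance +1; mR−mL=-36/205 → turn -1·90°

0 10/13 1 1 5/13 8 4 S
1 40/37 40/17 40/17 20/37 8 3 W
2 4 20/9 20/9 2 7 3 N
3 8/5 40/41 40/41 4/5 7 4 E
final 8 4 S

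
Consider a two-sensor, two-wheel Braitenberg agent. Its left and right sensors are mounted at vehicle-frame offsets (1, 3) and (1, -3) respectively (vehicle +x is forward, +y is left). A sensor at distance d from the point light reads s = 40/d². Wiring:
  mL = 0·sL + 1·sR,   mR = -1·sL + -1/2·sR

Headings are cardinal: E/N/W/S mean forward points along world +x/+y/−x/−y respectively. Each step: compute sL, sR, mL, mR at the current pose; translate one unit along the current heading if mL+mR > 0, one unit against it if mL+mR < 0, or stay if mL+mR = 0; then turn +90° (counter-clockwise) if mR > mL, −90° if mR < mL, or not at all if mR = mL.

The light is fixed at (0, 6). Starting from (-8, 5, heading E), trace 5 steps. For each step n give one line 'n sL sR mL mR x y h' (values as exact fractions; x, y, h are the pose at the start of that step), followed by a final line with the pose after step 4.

0 40/53 8/13 8/13 -732/689 -8 5 E
1 1 10/37 10/37 -42/37 -9 5 S
2 40/109 40/109 40/109 -60/109 -9 6 W
3 20/61 20/13 20/13 -870/793 -8 6 N
4 8/13 40/53 40/53 -684/689 -8 7 E
final -9 7 S

n=0: pose=(-8,5,E); sL=40/53, sR=8/13; mL=8/13, mR=-732/689; mL+mR=-308/689 → advance -1; mR−mL=-1156/689 → turn -1·90°
n=1: pose=(-9,5,S); sL=1, sR=10/37; mL=10/37, mR=-42/37; mL+mR=-32/37 → advance -1; mR−mL=-52/37 → turn -1·90°
n=2: pose=(-9,6,W); sL=40/109, sR=40/109; mL=40/109, mR=-60/109; mL+mR=-20/109 → advance -1; mR−mL=-100/109 → turn -1·90°
n=3: pose=(-8,6,N); sL=20/61, sR=20/13; mL=20/13, mR=-870/793; mL+mR=350/793 → advance +1; mR−mL=-2090/793 → turn -1·90°
n=4: pose=(-8,7,E); sL=8/13, sR=40/53; mL=40/53, mR=-684/689; mL+mR=-164/689 → advance -1; mR−mL=-1204/689 → turn -1·90°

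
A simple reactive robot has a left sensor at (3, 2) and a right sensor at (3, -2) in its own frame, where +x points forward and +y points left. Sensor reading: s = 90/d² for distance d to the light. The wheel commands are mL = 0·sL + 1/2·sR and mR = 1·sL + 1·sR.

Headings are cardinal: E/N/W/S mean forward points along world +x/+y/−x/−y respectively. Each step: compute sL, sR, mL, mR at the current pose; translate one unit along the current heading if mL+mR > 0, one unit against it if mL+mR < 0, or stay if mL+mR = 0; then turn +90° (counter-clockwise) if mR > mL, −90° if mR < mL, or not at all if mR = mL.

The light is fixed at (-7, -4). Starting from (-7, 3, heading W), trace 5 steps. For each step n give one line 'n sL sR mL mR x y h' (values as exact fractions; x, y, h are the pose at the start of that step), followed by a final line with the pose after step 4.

n=0: pose=(-7,3,W); sL=45/17, sR=1; mL=1/2, mR=62/17; mL+mR=141/34 → advance +1; mR−mL=107/34 → turn +1·90°
n=1: pose=(-8,3,S); sL=90/17, sR=18/5; mL=9/5, mR=756/85; mL+mR=909/85 → advance +1; mR−mL=603/85 → turn +1·90°
n=2: pose=(-8,2,E); sL=45/34, sR=9/2; mL=9/4, mR=99/17; mL+mR=549/68 → advance +1; mR−mL=243/68 → turn +1·90°
n=3: pose=(-7,2,N); sL=18/17, sR=18/17; mL=9/17, mR=36/17; mL+mR=45/17 → advance +1; mR−mL=27/17 → turn +1·90°
n=4: pose=(-7,3,W); sL=45/17, sR=1; mL=1/2, mR=62/17; mL+mR=141/34 → advance +1; mR−mL=107/34 → turn +1·90°

0 45/17 1 1/2 62/17 -7 3 W
1 90/17 18/5 9/5 756/85 -8 3 S
2 45/34 9/2 9/4 99/17 -8 2 E
3 18/17 18/17 9/17 36/17 -7 2 N
4 45/17 1 1/2 62/17 -7 3 W
final -8 3 S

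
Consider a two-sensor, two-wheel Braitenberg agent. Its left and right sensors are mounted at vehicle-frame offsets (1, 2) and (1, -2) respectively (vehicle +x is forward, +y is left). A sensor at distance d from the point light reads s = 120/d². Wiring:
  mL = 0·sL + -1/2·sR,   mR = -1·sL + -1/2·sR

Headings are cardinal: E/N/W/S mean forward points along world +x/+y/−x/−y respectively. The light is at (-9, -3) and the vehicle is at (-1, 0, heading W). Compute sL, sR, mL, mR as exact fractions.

left sensor world pos  = (-2, -2); dL² = 50
right sensor world pos = (-2, 2); dR² = 74
sL = 120/50 = 12/5
sR = 120/74 = 60/37
mL = 0·sL + -1/2·sR = -30/37
mR = -1·sL + -1/2·sR = -594/185

12/5 60/37 -30/37 -594/185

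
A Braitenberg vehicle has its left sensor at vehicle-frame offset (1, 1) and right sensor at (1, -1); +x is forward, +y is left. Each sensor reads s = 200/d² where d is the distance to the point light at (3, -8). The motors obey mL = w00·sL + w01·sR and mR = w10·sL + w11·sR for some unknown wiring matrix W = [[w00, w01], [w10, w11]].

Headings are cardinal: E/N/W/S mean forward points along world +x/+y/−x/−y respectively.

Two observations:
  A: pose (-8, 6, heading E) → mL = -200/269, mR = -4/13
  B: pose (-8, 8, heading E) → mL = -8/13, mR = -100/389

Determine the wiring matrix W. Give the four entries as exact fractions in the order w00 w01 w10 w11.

obs A: pose=(-8,6,E) → sL=8/13, sR=200/269, mL=-200/269, mR=-4/13
obs B: pose=(-8,8,E) → sL=200/389, sR=8/13, mL=-8/13, mR=-100/389
sensor matrix S = [[8/13, 200/269], [200/389, 8/13]]; det S = -62976/17684329
solve [mL_A; mL_B] = S·[w00; w01] and [mR_A; mR_B] = S·[w10; w11]:
  w00 = 0, w01 = -1, w10 = -1/2, w11 = 0

0 -1 -1/2 0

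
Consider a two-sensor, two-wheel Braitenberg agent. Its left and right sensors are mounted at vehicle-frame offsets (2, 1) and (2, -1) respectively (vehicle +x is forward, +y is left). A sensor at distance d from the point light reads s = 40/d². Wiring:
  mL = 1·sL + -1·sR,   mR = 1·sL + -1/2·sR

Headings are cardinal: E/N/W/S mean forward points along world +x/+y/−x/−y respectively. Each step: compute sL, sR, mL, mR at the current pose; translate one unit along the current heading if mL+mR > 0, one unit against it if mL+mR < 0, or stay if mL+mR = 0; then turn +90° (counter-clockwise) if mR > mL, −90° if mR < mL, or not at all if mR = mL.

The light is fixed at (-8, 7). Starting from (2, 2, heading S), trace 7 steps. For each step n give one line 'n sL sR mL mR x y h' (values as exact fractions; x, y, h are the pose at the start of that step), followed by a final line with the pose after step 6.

n=0: pose=(2,2,S); sL=4/17, sR=4/13; mL=-16/221, mR=18/221; mL+mR=2/221 → advance +1; mR−mL=2/13 → turn +1·90°
n=1: pose=(2,1,E); sL=40/169, sR=40/193; mL=960/32617, mR=4340/32617; mL+mR=5300/32617 → advance +1; mR−mL=20/193 → turn +1·90°
n=2: pose=(3,1,N); sL=10/29, sR=1/4; mL=11/116, mR=51/232; mL+mR=73/232 → advance +1; mR−mL=1/8 → turn +1·90°
n=3: pose=(3,2,W); sL=40/117, sR=40/97; mL=-800/11349, mR=1540/11349; mL+mR=740/11349 → advance +1; mR−mL=20/97 → turn +1·90°
n=4: pose=(2,2,S); sL=4/17, sR=4/13; mL=-16/221, mR=18/221; mL+mR=2/221 → advance +1; mR−mL=2/13 → turn +1·90°
n=5: pose=(2,1,E); sL=40/169, sR=40/193; mL=960/32617, mR=4340/32617; mL+mR=5300/32617 → advance +1; mR−mL=20/193 → turn +1·90°
n=6: pose=(3,1,N); sL=10/29, sR=1/4; mL=11/116, mR=51/232; mL+mR=73/232 → advance +1; mR−mL=1/8 → turn +1·90°

0 4/17 4/13 -16/221 18/221 2 2 S
1 40/169 40/193 960/32617 4340/32617 2 1 E
2 10/29 1/4 11/116 51/232 3 1 N
3 40/117 40/97 -800/11349 1540/11349 3 2 W
4 4/17 4/13 -16/221 18/221 2 2 S
5 40/169 40/193 960/32617 4340/32617 2 1 E
6 10/29 1/4 11/116 51/232 3 1 N
final 3 2 W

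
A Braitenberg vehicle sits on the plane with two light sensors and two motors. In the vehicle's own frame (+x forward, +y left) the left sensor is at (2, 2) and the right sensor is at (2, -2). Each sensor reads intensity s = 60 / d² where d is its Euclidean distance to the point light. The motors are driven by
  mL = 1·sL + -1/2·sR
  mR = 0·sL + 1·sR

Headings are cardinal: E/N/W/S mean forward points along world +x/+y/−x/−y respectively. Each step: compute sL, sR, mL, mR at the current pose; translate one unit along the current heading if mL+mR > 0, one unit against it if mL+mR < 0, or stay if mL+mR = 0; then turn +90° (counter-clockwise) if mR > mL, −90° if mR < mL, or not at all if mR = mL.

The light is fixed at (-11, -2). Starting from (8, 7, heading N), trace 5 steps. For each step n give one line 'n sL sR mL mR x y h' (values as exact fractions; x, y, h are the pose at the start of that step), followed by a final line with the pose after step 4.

0 6/41 30/281 1071/11521 30/281 8 7 N
1 60/353 60/433 15390/152849 60/433 8 8 W
2 15/116 3/16 33/928 3/16 7 8 S
3 60/521 60/449 11310/233929 60/449 7 7 E
4 6/41 30/281 1071/11521 30/281 8 7 N
final 8 8 W

n=0: pose=(8,7,N); sL=6/41, sR=30/281; mL=1071/11521, mR=30/281; mL+mR=2301/11521 → advance +1; mR−mL=159/11521 → turn +1·90°
n=1: pose=(8,8,W); sL=60/353, sR=60/433; mL=15390/152849, mR=60/433; mL+mR=36570/152849 → advance +1; mR−mL=5790/152849 → turn +1·90°
n=2: pose=(7,8,S); sL=15/116, sR=3/16; mL=33/928, mR=3/16; mL+mR=207/928 → advance +1; mR−mL=141/928 → turn +1·90°
n=3: pose=(7,7,E); sL=60/521, sR=60/449; mL=11310/233929, mR=60/449; mL+mR=42570/233929 → advance +1; mR−mL=19950/233929 → turn +1·90°
n=4: pose=(8,7,N); sL=6/41, sR=30/281; mL=1071/11521, mR=30/281; mL+mR=2301/11521 → advance +1; mR−mL=159/11521 → turn +1·90°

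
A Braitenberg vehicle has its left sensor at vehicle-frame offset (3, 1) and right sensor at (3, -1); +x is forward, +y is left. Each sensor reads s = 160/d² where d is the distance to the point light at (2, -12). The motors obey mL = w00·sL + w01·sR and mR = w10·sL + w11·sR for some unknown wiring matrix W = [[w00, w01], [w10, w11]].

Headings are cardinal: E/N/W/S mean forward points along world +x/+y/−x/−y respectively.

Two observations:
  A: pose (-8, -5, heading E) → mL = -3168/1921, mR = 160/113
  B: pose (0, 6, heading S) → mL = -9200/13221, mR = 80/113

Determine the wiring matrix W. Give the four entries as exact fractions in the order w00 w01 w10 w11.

obs A: pose=(-8,-5,E) → sL=160/113, sR=32/17, mL=-3168/1921, mR=160/113
obs B: pose=(0,6,S) → sL=80/113, sR=80/117, mL=-9200/13221, mR=80/113
sensor matrix S = [[160/113, 32/17], [80/113, 80/117]]; det S = -81920/224757
solve [mL_A; mL_B] = S·[w00; w01] and [mR_A; mR_B] = S·[w10; w11]:
  w00 = -1/2, w01 = -1/2, w10 = 1, w11 = 0

-1/2 -1/2 1 0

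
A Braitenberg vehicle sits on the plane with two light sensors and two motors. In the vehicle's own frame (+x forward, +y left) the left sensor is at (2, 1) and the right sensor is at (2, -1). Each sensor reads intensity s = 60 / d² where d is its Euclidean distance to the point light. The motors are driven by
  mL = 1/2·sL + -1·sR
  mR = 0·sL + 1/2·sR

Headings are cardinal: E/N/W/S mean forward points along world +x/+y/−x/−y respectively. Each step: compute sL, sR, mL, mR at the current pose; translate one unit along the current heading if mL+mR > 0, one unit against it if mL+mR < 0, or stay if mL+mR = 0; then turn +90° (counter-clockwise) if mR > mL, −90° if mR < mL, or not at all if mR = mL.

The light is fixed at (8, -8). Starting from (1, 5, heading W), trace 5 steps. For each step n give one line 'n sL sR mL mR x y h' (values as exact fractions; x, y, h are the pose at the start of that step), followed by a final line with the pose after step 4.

0 4/15 60/277 -346/4155 30/277 1 5 W
1 6/17 30/101 -207/1717 15/101 0 5 S
2 12/41 60/157 -1518/6437 30/157 0 4 E
3 15/74 3/13 -249/1924 3/26 -1 4 N
4 60/221 12/53 -1062/11713 6/53 -1 3 W
final -2 3 S

n=0: pose=(1,5,W); sL=4/15, sR=60/277; mL=-346/4155, mR=30/277; mL+mR=104/4155 → advance +1; mR−mL=796/4155 → turn +1·90°
n=1: pose=(0,5,S); sL=6/17, sR=30/101; mL=-207/1717, mR=15/101; mL+mR=48/1717 → advance +1; mR−mL=462/1717 → turn +1·90°
n=2: pose=(0,4,E); sL=12/41, sR=60/157; mL=-1518/6437, mR=30/157; mL+mR=-288/6437 → advance -1; mR−mL=2748/6437 → turn +1·90°
n=3: pose=(-1,4,N); sL=15/74, sR=3/13; mL=-249/1924, mR=3/26; mL+mR=-27/1924 → advance -1; mR−mL=471/1924 → turn +1·90°
n=4: pose=(-1,3,W); sL=60/221, sR=12/53; mL=-1062/11713, mR=6/53; mL+mR=264/11713 → advance +1; mR−mL=2388/11713 → turn +1·90°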